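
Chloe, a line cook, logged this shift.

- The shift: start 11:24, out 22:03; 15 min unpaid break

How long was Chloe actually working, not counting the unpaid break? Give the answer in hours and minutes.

10 h 24 min

The shift: 11:24–22:03 = 10 h 39 min; less 15 min break → 10 h 24 min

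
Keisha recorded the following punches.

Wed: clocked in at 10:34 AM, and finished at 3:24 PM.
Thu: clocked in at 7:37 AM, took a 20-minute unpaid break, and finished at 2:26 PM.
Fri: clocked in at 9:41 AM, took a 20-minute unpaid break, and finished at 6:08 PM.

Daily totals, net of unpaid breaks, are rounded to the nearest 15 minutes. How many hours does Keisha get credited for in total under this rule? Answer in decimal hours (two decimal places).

19.25 hours

Wed: 10:34 AM–3:24 PM = 4 h 50 min → rounds to 4 h 45 min
Thu: 7:37 AM–2:26 PM = 6 h 49 min − 20 min = 6 h 29 min → rounds to 6 h 30 min
Fri: 9:41 AM–6:08 PM = 8 h 27 min − 20 min = 8 h 7 min → rounds to 8 h 0 min
Total credited: 19 h 15 min.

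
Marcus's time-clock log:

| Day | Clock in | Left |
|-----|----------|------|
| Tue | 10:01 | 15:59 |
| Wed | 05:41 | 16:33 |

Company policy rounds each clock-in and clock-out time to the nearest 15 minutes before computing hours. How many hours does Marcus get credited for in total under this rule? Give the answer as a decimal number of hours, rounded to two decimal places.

16.75 hours

Tue: in 10:01→10:00, out 15:59→16:00; 6 h 0 min
Wed: in 05:41→05:45, out 16:33→16:30; 10 h 45 min
Total credited: 16 h 45 min.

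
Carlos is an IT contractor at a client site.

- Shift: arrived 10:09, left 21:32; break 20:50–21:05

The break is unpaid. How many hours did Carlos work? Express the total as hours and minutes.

11 h 8 min

Shift: 10:09–21:32 = 11 h 23 min; less 15 min break → 11 h 8 min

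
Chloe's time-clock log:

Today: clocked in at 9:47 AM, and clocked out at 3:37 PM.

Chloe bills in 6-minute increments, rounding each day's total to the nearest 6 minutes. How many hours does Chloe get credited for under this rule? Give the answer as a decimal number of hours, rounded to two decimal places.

5.80 hours

Today: 9:47 AM–3:37 PM = 5 h 50 min → rounds to 5 h 48 min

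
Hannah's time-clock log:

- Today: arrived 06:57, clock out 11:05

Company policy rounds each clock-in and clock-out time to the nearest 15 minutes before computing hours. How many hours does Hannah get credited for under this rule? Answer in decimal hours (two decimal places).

Today: in 06:57→07:00, out 11:05→11:00; 4 h 0 min

4.00 hours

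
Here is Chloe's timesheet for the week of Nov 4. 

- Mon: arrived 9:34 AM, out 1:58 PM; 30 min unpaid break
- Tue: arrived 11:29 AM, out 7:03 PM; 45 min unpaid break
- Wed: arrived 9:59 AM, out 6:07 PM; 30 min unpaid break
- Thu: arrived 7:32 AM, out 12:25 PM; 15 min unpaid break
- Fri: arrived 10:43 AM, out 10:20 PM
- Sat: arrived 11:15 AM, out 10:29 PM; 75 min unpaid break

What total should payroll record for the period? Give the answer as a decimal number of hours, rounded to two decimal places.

Mon: 9:34 AM–1:58 PM = 4 h 24 min; less 30 min break → 3 h 54 min
Tue: 11:29 AM–7:03 PM = 7 h 34 min; less 45 min break → 6 h 49 min
Wed: 9:59 AM–6:07 PM = 8 h 8 min; less 30 min break → 7 h 38 min
Thu: 7:32 AM–12:25 PM = 4 h 53 min; less 15 min break → 4 h 38 min
Fri: 10:43 AM–10:20 PM = 11 h 37 min
Sat: 11:15 AM–10:29 PM = 11 h 14 min; less 75 min break → 9 h 59 min
Total: 3 h 54 min + 6 h 49 min + 7 h 38 min + 4 h 38 min + 11 h 37 min + 9 h 59 min = 44 h 35 min.

44.58 hours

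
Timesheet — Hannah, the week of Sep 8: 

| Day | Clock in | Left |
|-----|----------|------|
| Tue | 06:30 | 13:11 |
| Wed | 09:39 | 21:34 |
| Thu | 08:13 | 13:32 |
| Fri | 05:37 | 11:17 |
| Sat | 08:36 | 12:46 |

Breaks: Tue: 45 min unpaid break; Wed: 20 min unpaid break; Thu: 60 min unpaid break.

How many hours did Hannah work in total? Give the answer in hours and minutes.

31 h 40 min

Tue: 06:30–13:11 = 6 h 41 min; less 45 min break → 5 h 56 min
Wed: 09:39–21:34 = 11 h 55 min; less 20 min break → 11 h 35 min
Thu: 08:13–13:32 = 5 h 19 min; less 60 min break → 4 h 19 min
Fri: 05:37–11:17 = 5 h 40 min
Sat: 08:36–12:46 = 4 h 10 min
Total: 5 h 56 min + 11 h 35 min + 4 h 19 min + 5 h 40 min + 4 h 10 min = 31 h 40 min.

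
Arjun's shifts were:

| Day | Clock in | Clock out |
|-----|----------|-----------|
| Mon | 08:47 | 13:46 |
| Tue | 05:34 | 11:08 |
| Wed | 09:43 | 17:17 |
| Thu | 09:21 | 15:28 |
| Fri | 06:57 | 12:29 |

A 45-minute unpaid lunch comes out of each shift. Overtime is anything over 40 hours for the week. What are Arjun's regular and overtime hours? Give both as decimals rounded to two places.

Regular 26.02 hours, overtime 0.00 hours

Mon: 08:47–13:46 = 4 h 59 min; less 45 min break → 4 h 14 min
Tue: 05:34–11:08 = 5 h 34 min; less 45 min break → 4 h 49 min
Wed: 09:43–17:17 = 7 h 34 min; less 45 min break → 6 h 49 min
Thu: 09:21–15:28 = 6 h 7 min; less 45 min break → 5 h 22 min
Fri: 06:57–12:29 = 5 h 32 min; less 45 min break → 4 h 47 min
Total worked: 26 h 1 min = 26.02 h.
Threshold 40 h → overtime 0 h 0 min, regular 26 h 1 min.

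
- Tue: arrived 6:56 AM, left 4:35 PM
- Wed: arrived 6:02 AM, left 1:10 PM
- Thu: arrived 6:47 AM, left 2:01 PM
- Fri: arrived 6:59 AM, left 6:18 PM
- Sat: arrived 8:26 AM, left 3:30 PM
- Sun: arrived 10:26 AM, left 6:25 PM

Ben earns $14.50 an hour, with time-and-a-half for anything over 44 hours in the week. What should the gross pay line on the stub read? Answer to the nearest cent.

Tue: 6:56 AM–4:35 PM = 9 h 39 min
Wed: 6:02 AM–1:10 PM = 7 h 8 min
Thu: 6:47 AM–2:01 PM = 7 h 14 min
Fri: 6:59 AM–6:18 PM = 11 h 19 min
Sat: 8:26 AM–3:30 PM = 7 h 4 min
Sun: 10:26 AM–6:25 PM = 7 h 59 min
Total worked: 50 h 23 min = 3023 min.
Regular 44 h 0 min = 2640 min at $14.50/h; overtime 6 h 23 min = 383 min at $21.75/h.
Pay = (2640 × $14.50 + 383 × $21.75) ÷ 60 = $776.84.

$776.84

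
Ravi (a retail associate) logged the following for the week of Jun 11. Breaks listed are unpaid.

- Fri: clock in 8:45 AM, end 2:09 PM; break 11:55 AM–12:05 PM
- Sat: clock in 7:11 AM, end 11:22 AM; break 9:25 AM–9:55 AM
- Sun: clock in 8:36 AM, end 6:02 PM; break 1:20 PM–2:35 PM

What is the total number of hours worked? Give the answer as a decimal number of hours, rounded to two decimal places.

17.10 hours

Fri: 8:45 AM–2:09 PM = 5 h 24 min; less 10 min break → 5 h 14 min
Sat: 7:11 AM–11:22 AM = 4 h 11 min; less 30 min break → 3 h 41 min
Sun: 8:36 AM–6:02 PM = 9 h 26 min; less 75 min break → 8 h 11 min
Total: 5 h 14 min + 3 h 41 min + 8 h 11 min = 17 h 6 min.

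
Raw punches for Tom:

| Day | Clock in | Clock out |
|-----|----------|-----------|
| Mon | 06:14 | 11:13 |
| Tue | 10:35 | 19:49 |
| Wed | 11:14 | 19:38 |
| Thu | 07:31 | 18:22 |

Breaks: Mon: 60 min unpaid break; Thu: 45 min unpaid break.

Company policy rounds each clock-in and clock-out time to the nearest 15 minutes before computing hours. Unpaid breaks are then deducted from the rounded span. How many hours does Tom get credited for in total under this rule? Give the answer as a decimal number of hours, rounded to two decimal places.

Mon: in 06:14→06:15, out 11:13→11:15; 5 h 0 min − 60 min = 4 h 0 min
Tue: in 10:35→10:30, out 19:49→19:45; 9 h 15 min
Wed: in 11:14→11:15, out 19:38→19:45; 8 h 30 min
Thu: in 07:31→07:30, out 18:22→18:15; 10 h 45 min − 45 min = 10 h 0 min
Total credited: 31 h 45 min.

31.75 hours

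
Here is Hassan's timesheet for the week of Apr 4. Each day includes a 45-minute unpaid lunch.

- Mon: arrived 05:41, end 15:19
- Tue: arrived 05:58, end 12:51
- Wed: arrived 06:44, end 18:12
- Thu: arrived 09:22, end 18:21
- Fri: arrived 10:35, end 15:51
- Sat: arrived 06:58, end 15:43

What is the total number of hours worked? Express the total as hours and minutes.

Mon: 05:41–15:19 = 9 h 38 min; less 45 min break → 8 h 53 min
Tue: 05:58–12:51 = 6 h 53 min; less 45 min break → 6 h 8 min
Wed: 06:44–18:12 = 11 h 28 min; less 45 min break → 10 h 43 min
Thu: 09:22–18:21 = 8 h 59 min; less 45 min break → 8 h 14 min
Fri: 10:35–15:51 = 5 h 16 min; less 45 min break → 4 h 31 min
Sat: 06:58–15:43 = 8 h 45 min; less 45 min break → 8 h 0 min
Total: 8 h 53 min + 6 h 8 min + 10 h 43 min + 8 h 14 min + 4 h 31 min + 8 h 0 min = 46 h 29 min.

46 h 29 min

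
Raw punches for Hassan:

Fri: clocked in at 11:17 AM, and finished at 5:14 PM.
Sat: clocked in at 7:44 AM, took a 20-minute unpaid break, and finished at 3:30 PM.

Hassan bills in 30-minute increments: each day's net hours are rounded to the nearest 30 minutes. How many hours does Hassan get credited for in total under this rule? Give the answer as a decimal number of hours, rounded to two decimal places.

13.50 hours

Fri: 11:17 AM–5:14 PM = 5 h 57 min → rounds to 6 h 0 min
Sat: 7:44 AM–3:30 PM = 7 h 46 min − 20 min = 7 h 26 min → rounds to 7 h 30 min
Total credited: 13 h 30 min.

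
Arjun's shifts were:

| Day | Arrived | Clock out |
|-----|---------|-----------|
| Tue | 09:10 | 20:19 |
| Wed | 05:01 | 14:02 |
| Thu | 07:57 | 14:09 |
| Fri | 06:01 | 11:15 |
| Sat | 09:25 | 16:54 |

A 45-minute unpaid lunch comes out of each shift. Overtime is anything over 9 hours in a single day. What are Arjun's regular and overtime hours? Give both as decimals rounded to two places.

Regular 33.93 hours, overtime 1.40 hours

Tue: 09:10–20:19 = 11 h 9 min; less 45 min break → 10 h 24 min
Wed: 05:01–14:02 = 9 h 1 min; less 45 min break → 8 h 16 min
Thu: 07:57–14:09 = 6 h 12 min; less 45 min break → 5 h 27 min
Fri: 06:01–11:15 = 5 h 14 min; less 45 min break → 4 h 29 min
Sat: 09:25–16:54 = 7 h 29 min; less 45 min break → 6 h 44 min
Tue reg 9 h 0 min / OT 1 h 24 min; Wed reg 8 h 16 min / OT 0 h 0 min; Thu reg 5 h 27 min / OT 0 h 0 min; Fri reg 4 h 29 min / OT 0 h 0 min; Sat reg 6 h 44 min / OT 0 h 0 min.
Totals: regular 33 h 56 min, overtime 1 h 24 min.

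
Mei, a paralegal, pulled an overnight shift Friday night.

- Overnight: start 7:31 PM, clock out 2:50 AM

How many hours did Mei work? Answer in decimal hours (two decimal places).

Overnight: 7:31 PM → midnight = 4 h 29 min; midnight → 2:50 AM = 2 h 50 min; span 7 h 19 min

7.32 hours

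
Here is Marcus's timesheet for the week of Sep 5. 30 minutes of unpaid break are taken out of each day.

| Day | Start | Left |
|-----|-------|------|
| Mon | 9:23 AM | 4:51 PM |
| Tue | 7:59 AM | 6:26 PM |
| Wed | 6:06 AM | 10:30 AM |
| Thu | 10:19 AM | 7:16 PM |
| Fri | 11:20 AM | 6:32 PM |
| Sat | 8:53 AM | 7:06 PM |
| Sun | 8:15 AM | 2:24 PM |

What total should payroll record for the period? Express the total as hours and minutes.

51 h 20 min

Mon: 9:23 AM–4:51 PM = 7 h 28 min; less 30 min break → 6 h 58 min
Tue: 7:59 AM–6:26 PM = 10 h 27 min; less 30 min break → 9 h 57 min
Wed: 6:06 AM–10:30 AM = 4 h 24 min; less 30 min break → 3 h 54 min
Thu: 10:19 AM–7:16 PM = 8 h 57 min; less 30 min break → 8 h 27 min
Fri: 11:20 AM–6:32 PM = 7 h 12 min; less 30 min break → 6 h 42 min
Sat: 8:53 AM–7:06 PM = 10 h 13 min; less 30 min break → 9 h 43 min
Sun: 8:15 AM–2:24 PM = 6 h 9 min; less 30 min break → 5 h 39 min
Total: 6 h 58 min + 9 h 57 min + 3 h 54 min + 8 h 27 min + 6 h 42 min + 9 h 43 min + 5 h 39 min = 51 h 20 min.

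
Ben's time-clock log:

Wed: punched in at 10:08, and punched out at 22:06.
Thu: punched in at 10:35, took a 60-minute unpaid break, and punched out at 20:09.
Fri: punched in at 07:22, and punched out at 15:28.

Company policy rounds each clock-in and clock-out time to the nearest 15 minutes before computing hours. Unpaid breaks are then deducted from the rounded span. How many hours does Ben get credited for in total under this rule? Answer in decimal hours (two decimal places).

Wed: in 10:08→10:15, out 22:06→22:00; 11 h 45 min
Thu: in 10:35→10:30, out 20:09→20:15; 9 h 45 min − 60 min = 8 h 45 min
Fri: in 07:22→07:15, out 15:28→15:30; 8 h 15 min
Total credited: 28 h 45 min.

28.75 hours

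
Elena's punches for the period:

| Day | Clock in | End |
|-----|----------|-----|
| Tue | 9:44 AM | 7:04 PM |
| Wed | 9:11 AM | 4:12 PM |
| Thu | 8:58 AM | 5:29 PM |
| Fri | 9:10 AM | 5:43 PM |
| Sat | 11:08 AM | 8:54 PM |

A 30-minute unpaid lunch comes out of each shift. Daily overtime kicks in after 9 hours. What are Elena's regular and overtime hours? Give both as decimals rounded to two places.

Regular 40.42 hours, overtime 0.27 hours

Tue: 9:44 AM–7:04 PM = 9 h 20 min; less 30 min break → 8 h 50 min
Wed: 9:11 AM–4:12 PM = 7 h 1 min; less 30 min break → 6 h 31 min
Thu: 8:58 AM–5:29 PM = 8 h 31 min; less 30 min break → 8 h 1 min
Fri: 9:10 AM–5:43 PM = 8 h 33 min; less 30 min break → 8 h 3 min
Sat: 11:08 AM–8:54 PM = 9 h 46 min; less 30 min break → 9 h 16 min
Tue reg 8 h 50 min / OT 0 h 0 min; Wed reg 6 h 31 min / OT 0 h 0 min; Thu reg 8 h 1 min / OT 0 h 0 min; Fri reg 8 h 3 min / OT 0 h 0 min; Sat reg 9 h 0 min / OT 0 h 16 min.
Totals: regular 40 h 25 min, overtime 0 h 16 min.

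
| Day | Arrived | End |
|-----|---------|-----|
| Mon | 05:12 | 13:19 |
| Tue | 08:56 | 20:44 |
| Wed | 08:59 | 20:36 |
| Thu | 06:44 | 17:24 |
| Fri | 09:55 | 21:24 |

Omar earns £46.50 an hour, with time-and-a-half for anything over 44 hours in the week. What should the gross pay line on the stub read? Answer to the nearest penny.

Mon: 05:12–13:19 = 8 h 7 min
Tue: 08:56–20:44 = 11 h 48 min
Wed: 08:59–20:36 = 11 h 37 min
Thu: 06:44–17:24 = 10 h 40 min
Fri: 09:55–21:24 = 11 h 29 min
Total worked: 53 h 41 min = 3221 min.
Regular 44 h 0 min = 2640 min at £46.50/h; overtime 9 h 41 min = 581 min at £69.75/h.
Pay = (2640 × £46.50 + 581 × £69.75) ÷ 60 = £2721.41.

£2721.41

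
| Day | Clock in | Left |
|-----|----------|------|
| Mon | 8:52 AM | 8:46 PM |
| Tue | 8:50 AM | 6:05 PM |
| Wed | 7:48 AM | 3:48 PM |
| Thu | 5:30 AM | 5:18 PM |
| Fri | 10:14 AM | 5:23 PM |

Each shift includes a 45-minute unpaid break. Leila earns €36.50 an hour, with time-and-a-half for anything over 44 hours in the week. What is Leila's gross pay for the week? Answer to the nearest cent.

Mon: 8:52 AM–8:46 PM = 11 h 54 min; less 45 min break → 11 h 9 min
Tue: 8:50 AM–6:05 PM = 9 h 15 min; less 45 min break → 8 h 30 min
Wed: 7:48 AM–3:48 PM = 8 h 0 min; less 45 min break → 7 h 15 min
Thu: 5:30 AM–5:18 PM = 11 h 48 min; less 45 min break → 11 h 3 min
Fri: 10:14 AM–5:23 PM = 7 h 9 min; less 45 min break → 6 h 24 min
Total worked: 44 h 21 min = 2661 min.
Regular 44 h 0 min = 2640 min at €36.50/h; overtime 0 h 21 min = 21 min at €54.75/h.
Pay = (2640 × €36.50 + 21 × €54.75) ÷ 60 = €1625.16.

€1625.16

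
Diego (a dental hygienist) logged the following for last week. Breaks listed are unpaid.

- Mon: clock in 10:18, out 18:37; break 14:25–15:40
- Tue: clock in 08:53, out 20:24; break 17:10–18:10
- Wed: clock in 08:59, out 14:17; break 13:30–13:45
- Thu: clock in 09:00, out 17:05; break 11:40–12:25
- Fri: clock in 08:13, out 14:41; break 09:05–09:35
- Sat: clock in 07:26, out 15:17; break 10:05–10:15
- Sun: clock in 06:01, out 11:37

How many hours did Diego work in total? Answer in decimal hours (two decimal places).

49.22 hours

Mon: 10:18–18:37 = 8 h 19 min; less 75 min break → 7 h 4 min
Tue: 08:53–20:24 = 11 h 31 min; less 60 min break → 10 h 31 min
Wed: 08:59–14:17 = 5 h 18 min; less 15 min break → 5 h 3 min
Thu: 09:00–17:05 = 8 h 5 min; less 45 min break → 7 h 20 min
Fri: 08:13–14:41 = 6 h 28 min; less 30 min break → 5 h 58 min
Sat: 07:26–15:17 = 7 h 51 min; less 10 min break → 7 h 41 min
Sun: 06:01–11:37 = 5 h 36 min
Total: 7 h 4 min + 10 h 31 min + 5 h 3 min + 7 h 20 min + 5 h 58 min + 7 h 41 min + 5 h 36 min = 49 h 13 min.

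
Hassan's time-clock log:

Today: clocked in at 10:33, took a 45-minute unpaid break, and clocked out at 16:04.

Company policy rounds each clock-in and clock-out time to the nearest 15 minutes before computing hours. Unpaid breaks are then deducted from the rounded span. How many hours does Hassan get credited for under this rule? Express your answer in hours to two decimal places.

4.75 hours

Today: in 10:33→10:30, out 16:04→16:00; 5 h 30 min − 45 min = 4 h 45 min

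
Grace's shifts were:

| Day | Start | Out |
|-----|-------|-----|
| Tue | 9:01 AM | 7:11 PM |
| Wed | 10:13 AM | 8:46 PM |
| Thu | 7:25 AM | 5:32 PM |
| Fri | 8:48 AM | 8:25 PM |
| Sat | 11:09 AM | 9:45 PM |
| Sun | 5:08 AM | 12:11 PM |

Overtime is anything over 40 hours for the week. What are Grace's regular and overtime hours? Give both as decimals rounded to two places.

Regular 40.00 hours, overtime 20.10 hours

Tue: 9:01 AM–7:11 PM = 10 h 10 min
Wed: 10:13 AM–8:46 PM = 10 h 33 min
Thu: 7:25 AM–5:32 PM = 10 h 7 min
Fri: 8:48 AM–8:25 PM = 11 h 37 min
Sat: 11:09 AM–9:45 PM = 10 h 36 min
Sun: 5:08 AM–12:11 PM = 7 h 3 min
Total worked: 60 h 6 min = 60.10 h.
Threshold 40 h → overtime 20 h 6 min, regular 40 h 0 min.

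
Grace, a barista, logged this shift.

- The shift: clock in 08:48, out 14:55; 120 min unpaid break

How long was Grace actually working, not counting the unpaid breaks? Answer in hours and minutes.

4 h 7 min

The shift: 08:48–14:55 = 6 h 7 min; less 120 min break → 4 h 7 min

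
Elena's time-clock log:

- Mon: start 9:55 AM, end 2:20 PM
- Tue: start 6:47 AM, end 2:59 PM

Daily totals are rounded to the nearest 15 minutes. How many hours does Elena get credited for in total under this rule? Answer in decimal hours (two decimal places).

Mon: 9:55 AM–2:20 PM = 4 h 25 min → rounds to 4 h 30 min
Tue: 6:47 AM–2:59 PM = 8 h 12 min → rounds to 8 h 15 min
Total credited: 12 h 45 min.

12.75 hours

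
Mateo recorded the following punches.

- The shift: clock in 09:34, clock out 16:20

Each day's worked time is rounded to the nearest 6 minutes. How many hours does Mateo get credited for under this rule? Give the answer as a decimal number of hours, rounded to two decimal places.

6.80 hours

The shift: 09:34–16:20 = 6 h 46 min → rounds to 6 h 48 min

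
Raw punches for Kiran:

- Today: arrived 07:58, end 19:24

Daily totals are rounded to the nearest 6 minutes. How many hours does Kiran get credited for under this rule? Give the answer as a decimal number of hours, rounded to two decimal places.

11.40 hours

Today: 07:58–19:24 = 11 h 26 min → rounds to 11 h 24 min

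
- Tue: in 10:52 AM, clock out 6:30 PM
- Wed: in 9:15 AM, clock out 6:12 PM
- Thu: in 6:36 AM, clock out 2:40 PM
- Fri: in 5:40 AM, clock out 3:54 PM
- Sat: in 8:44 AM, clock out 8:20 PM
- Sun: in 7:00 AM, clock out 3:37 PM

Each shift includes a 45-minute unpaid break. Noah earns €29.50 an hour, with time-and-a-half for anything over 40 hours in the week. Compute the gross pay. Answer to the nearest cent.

Tue: 10:52 AM–6:30 PM = 7 h 38 min; less 45 min break → 6 h 53 min
Wed: 9:15 AM–6:12 PM = 8 h 57 min; less 45 min break → 8 h 12 min
Thu: 6:36 AM–2:40 PM = 8 h 4 min; less 45 min break → 7 h 19 min
Fri: 5:40 AM–3:54 PM = 10 h 14 min; less 45 min break → 9 h 29 min
Sat: 8:44 AM–8:20 PM = 11 h 36 min; less 45 min break → 10 h 51 min
Sun: 7:00 AM–3:37 PM = 8 h 37 min; less 45 min break → 7 h 52 min
Total worked: 50 h 36 min = 3036 min.
Regular 40 h 0 min = 2400 min at €29.50/h; overtime 10 h 36 min = 636 min at €44.25/h.
Pay = (2400 × €29.50 + 636 × €44.25) ÷ 60 = €1649.05.

€1649.05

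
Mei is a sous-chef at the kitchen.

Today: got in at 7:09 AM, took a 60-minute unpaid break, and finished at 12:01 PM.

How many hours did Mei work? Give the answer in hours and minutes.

Today: 7:09 AM–12:01 PM = 4 h 52 min; less 60 min break → 3 h 52 min

3 h 52 min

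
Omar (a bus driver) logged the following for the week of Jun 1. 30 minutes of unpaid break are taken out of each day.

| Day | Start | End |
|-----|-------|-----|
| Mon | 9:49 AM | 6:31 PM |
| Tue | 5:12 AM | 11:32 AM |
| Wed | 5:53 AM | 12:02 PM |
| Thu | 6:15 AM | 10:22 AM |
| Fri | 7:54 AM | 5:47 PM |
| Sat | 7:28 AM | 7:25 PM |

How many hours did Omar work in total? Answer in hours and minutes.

44 h 8 min

Mon: 9:49 AM–6:31 PM = 8 h 42 min; less 30 min break → 8 h 12 min
Tue: 5:12 AM–11:32 AM = 6 h 20 min; less 30 min break → 5 h 50 min
Wed: 5:53 AM–12:02 PM = 6 h 9 min; less 30 min break → 5 h 39 min
Thu: 6:15 AM–10:22 AM = 4 h 7 min; less 30 min break → 3 h 37 min
Fri: 7:54 AM–5:47 PM = 9 h 53 min; less 30 min break → 9 h 23 min
Sat: 7:28 AM–7:25 PM = 11 h 57 min; less 30 min break → 11 h 27 min
Total: 8 h 12 min + 5 h 50 min + 5 h 39 min + 3 h 37 min + 9 h 23 min + 11 h 27 min = 44 h 8 min.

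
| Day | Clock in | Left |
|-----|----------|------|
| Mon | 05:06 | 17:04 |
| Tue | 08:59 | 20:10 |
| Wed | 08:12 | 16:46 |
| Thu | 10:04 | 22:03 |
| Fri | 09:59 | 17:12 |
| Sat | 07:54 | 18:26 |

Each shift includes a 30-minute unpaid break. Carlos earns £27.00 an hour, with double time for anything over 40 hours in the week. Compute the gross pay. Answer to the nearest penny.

£2076.30

Mon: 05:06–17:04 = 11 h 58 min; less 30 min break → 11 h 28 min
Tue: 08:59–20:10 = 11 h 11 min; less 30 min break → 10 h 41 min
Wed: 08:12–16:46 = 8 h 34 min; less 30 min break → 8 h 4 min
Thu: 10:04–22:03 = 11 h 59 min; less 30 min break → 11 h 29 min
Fri: 09:59–17:12 = 7 h 13 min; less 30 min break → 6 h 43 min
Sat: 07:54–18:26 = 10 h 32 min; less 30 min break → 10 h 2 min
Total worked: 58 h 27 min = 3507 min.
Regular 40 h 0 min = 2400 min at £27.00/h; overtime 18 h 27 min = 1107 min at £54.00/h.
Pay = (2400 × £27.00 + 1107 × £54.00) ÷ 60 = £2076.30.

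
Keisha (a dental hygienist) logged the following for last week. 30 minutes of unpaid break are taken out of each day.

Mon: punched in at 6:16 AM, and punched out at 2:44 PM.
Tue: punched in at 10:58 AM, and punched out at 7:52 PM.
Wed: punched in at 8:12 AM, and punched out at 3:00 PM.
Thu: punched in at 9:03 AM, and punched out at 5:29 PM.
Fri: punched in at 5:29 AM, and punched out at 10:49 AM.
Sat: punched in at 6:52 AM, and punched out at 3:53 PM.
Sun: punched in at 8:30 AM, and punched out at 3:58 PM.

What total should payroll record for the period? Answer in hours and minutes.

50 h 55 min

Mon: 6:16 AM–2:44 PM = 8 h 28 min; less 30 min break → 7 h 58 min
Tue: 10:58 AM–7:52 PM = 8 h 54 min; less 30 min break → 8 h 24 min
Wed: 8:12 AM–3:00 PM = 6 h 48 min; less 30 min break → 6 h 18 min
Thu: 9:03 AM–5:29 PM = 8 h 26 min; less 30 min break → 7 h 56 min
Fri: 5:29 AM–10:49 AM = 5 h 20 min; less 30 min break → 4 h 50 min
Sat: 6:52 AM–3:53 PM = 9 h 1 min; less 30 min break → 8 h 31 min
Sun: 8:30 AM–3:58 PM = 7 h 28 min; less 30 min break → 6 h 58 min
Total: 7 h 58 min + 8 h 24 min + 6 h 18 min + 7 h 56 min + 4 h 50 min + 8 h 31 min + 6 h 58 min = 50 h 55 min.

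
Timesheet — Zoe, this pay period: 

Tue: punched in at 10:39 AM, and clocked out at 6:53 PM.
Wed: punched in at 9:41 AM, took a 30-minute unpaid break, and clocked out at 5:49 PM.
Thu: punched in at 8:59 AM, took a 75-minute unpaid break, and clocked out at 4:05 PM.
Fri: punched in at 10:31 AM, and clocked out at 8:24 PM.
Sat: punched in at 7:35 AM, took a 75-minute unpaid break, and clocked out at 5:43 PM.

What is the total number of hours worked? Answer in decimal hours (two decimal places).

Tue: 10:39 AM–6:53 PM = 8 h 14 min
Wed: 9:41 AM–5:49 PM = 8 h 8 min; less 30 min break → 7 h 38 min
Thu: 8:59 AM–4:05 PM = 7 h 6 min; less 75 min break → 5 h 51 min
Fri: 10:31 AM–8:24 PM = 9 h 53 min
Sat: 7:35 AM–5:43 PM = 10 h 8 min; less 75 min break → 8 h 53 min
Total: 8 h 14 min + 7 h 38 min + 5 h 51 min + 9 h 53 min + 8 h 53 min = 40 h 29 min.

40.48 hours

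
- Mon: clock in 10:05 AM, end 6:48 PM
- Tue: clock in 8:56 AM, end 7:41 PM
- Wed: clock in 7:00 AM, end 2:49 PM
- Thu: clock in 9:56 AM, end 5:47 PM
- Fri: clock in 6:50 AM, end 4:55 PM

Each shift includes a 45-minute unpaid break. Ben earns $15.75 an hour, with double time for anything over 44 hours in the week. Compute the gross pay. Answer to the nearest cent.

$653.10

Mon: 10:05 AM–6:48 PM = 8 h 43 min; less 45 min break → 7 h 58 min
Tue: 8:56 AM–7:41 PM = 10 h 45 min; less 45 min break → 10 h 0 min
Wed: 7:00 AM–2:49 PM = 7 h 49 min; less 45 min break → 7 h 4 min
Thu: 9:56 AM–5:47 PM = 7 h 51 min; less 45 min break → 7 h 6 min
Fri: 6:50 AM–4:55 PM = 10 h 5 min; less 45 min break → 9 h 20 min
Total worked: 41 h 28 min = 2488 min.
Regular 41 h 28 min = 2488 min at $15.75/h; overtime 0 h 0 min = 0 min at $31.50/h.
Pay = (2488 × $15.75 + 0 × $31.50) ÷ 60 = $653.10.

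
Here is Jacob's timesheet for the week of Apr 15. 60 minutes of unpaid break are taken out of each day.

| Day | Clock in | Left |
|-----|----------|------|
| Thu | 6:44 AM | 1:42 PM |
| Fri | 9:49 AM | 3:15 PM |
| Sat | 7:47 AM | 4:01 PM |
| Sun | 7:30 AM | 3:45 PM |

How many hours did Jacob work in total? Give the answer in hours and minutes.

24 h 53 min

Thu: 6:44 AM–1:42 PM = 6 h 58 min; less 60 min break → 5 h 58 min
Fri: 9:49 AM–3:15 PM = 5 h 26 min; less 60 min break → 4 h 26 min
Sat: 7:47 AM–4:01 PM = 8 h 14 min; less 60 min break → 7 h 14 min
Sun: 7:30 AM–3:45 PM = 8 h 15 min; less 60 min break → 7 h 15 min
Total: 5 h 58 min + 4 h 26 min + 7 h 14 min + 7 h 15 min = 24 h 53 min.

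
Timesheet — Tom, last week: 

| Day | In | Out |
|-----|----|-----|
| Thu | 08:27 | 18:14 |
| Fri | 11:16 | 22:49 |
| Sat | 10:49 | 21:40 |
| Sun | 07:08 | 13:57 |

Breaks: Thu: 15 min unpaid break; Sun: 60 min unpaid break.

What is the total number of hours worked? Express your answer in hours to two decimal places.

37.75 hours

Thu: 08:27–18:14 = 9 h 47 min; less 15 min break → 9 h 32 min
Fri: 11:16–22:49 = 11 h 33 min
Sat: 10:49–21:40 = 10 h 51 min
Sun: 07:08–13:57 = 6 h 49 min; less 60 min break → 5 h 49 min
Total: 9 h 32 min + 11 h 33 min + 10 h 51 min + 5 h 49 min = 37 h 45 min.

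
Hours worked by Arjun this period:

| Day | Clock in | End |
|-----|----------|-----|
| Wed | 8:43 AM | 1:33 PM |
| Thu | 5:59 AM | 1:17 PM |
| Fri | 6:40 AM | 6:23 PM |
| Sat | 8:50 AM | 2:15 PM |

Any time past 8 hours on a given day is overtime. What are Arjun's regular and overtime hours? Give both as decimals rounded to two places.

Regular 25.55 hours, overtime 3.72 hours

Wed: 8:43 AM–1:33 PM = 4 h 50 min
Thu: 5:59 AM–1:17 PM = 7 h 18 min
Fri: 6:40 AM–6:23 PM = 11 h 43 min
Sat: 8:50 AM–2:15 PM = 5 h 25 min
Wed reg 4 h 50 min / OT 0 h 0 min; Thu reg 7 h 18 min / OT 0 h 0 min; Fri reg 8 h 0 min / OT 3 h 43 min; Sat reg 5 h 25 min / OT 0 h 0 min.
Totals: regular 25 h 33 min, overtime 3 h 43 min.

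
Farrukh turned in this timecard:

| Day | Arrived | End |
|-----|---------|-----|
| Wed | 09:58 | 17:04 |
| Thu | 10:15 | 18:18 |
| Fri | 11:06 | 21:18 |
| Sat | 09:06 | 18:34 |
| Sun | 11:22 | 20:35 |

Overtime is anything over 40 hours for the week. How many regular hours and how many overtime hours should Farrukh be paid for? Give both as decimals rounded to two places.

Regular 40.00 hours, overtime 4.03 hours

Wed: 09:58–17:04 = 7 h 6 min
Thu: 10:15–18:18 = 8 h 3 min
Fri: 11:06–21:18 = 10 h 12 min
Sat: 09:06–18:34 = 9 h 28 min
Sun: 11:22–20:35 = 9 h 13 min
Total worked: 44 h 2 min = 44.03 h.
Threshold 40 h → overtime 4 h 2 min, regular 40 h 0 min.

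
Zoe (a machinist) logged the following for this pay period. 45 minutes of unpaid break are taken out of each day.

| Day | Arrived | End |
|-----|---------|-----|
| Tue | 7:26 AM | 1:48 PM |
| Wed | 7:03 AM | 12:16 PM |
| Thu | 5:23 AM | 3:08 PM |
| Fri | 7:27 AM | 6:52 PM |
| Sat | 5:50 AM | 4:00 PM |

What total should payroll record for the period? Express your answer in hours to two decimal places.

39.17 hours

Tue: 7:26 AM–1:48 PM = 6 h 22 min; less 45 min break → 5 h 37 min
Wed: 7:03 AM–12:16 PM = 5 h 13 min; less 45 min break → 4 h 28 min
Thu: 5:23 AM–3:08 PM = 9 h 45 min; less 45 min break → 9 h 0 min
Fri: 7:27 AM–6:52 PM = 11 h 25 min; less 45 min break → 10 h 40 min
Sat: 5:50 AM–4:00 PM = 10 h 10 min; less 45 min break → 9 h 25 min
Total: 5 h 37 min + 4 h 28 min + 9 h 0 min + 10 h 40 min + 9 h 25 min = 39 h 10 min.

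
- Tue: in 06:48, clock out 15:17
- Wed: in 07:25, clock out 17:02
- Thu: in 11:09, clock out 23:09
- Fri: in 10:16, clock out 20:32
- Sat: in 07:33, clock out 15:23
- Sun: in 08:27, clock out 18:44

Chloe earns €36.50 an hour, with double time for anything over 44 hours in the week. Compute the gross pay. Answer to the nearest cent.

Tue: 06:48–15:17 = 8 h 29 min
Wed: 07:25–17:02 = 9 h 37 min
Thu: 11:09–23:09 = 12 h 0 min
Fri: 10:16–20:32 = 10 h 16 min
Sat: 07:33–15:23 = 7 h 50 min
Sun: 08:27–18:44 = 10 h 17 min
Total worked: 58 h 29 min = 3509 min.
Regular 44 h 0 min = 2640 min at €36.50/h; overtime 14 h 29 min = 869 min at €73.00/h.
Pay = (2640 × €36.50 + 869 × €73.00) ÷ 60 = €2663.28.

€2663.28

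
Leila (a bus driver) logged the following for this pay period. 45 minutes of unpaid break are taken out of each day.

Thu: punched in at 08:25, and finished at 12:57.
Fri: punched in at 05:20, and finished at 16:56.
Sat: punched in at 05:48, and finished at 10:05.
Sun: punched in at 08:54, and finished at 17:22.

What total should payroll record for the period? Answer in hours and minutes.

Thu: 08:25–12:57 = 4 h 32 min; less 45 min break → 3 h 47 min
Fri: 05:20–16:56 = 11 h 36 min; less 45 min break → 10 h 51 min
Sat: 05:48–10:05 = 4 h 17 min; less 45 min break → 3 h 32 min
Sun: 08:54–17:22 = 8 h 28 min; less 45 min break → 7 h 43 min
Total: 3 h 47 min + 10 h 51 min + 3 h 32 min + 7 h 43 min = 25 h 53 min.

25 h 53 min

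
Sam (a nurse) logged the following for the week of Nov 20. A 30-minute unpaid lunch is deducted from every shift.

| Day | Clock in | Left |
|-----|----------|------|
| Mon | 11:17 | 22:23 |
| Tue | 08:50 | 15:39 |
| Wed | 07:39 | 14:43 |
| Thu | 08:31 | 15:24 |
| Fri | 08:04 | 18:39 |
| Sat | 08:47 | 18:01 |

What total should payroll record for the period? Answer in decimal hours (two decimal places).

Mon: 11:17–22:23 = 11 h 6 min; less 30 min break → 10 h 36 min
Tue: 08:50–15:39 = 6 h 49 min; less 30 min break → 6 h 19 min
Wed: 07:39–14:43 = 7 h 4 min; less 30 min break → 6 h 34 min
Thu: 08:31–15:24 = 6 h 53 min; less 30 min break → 6 h 23 min
Fri: 08:04–18:39 = 10 h 35 min; less 30 min break → 10 h 5 min
Sat: 08:47–18:01 = 9 h 14 min; less 30 min break → 8 h 44 min
Total: 10 h 36 min + 6 h 19 min + 6 h 34 min + 6 h 23 min + 10 h 5 min + 8 h 44 min = 48 h 41 min.

48.68 hours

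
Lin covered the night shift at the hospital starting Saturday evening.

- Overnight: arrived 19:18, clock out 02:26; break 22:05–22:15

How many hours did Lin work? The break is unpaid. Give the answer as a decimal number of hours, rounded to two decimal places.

6.97 hours

Overnight: 19:18 → midnight = 4 h 42 min; midnight → 02:26 = 2 h 26 min; span 7 h 8 min; less 10 min break → 6 h 58 min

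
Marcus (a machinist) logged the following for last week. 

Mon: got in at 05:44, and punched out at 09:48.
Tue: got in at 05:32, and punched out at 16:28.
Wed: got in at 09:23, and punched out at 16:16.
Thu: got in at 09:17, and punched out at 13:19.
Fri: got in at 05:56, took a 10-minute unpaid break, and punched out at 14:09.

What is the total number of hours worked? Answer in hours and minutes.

Mon: 05:44–09:48 = 4 h 4 min
Tue: 05:32–16:28 = 10 h 56 min
Wed: 09:23–16:16 = 6 h 53 min
Thu: 09:17–13:19 = 4 h 2 min
Fri: 05:56–14:09 = 8 h 13 min; less 10 min break → 8 h 3 min
Total: 4 h 4 min + 10 h 56 min + 6 h 53 min + 4 h 2 min + 8 h 3 min = 33 h 58 min.

33 h 58 min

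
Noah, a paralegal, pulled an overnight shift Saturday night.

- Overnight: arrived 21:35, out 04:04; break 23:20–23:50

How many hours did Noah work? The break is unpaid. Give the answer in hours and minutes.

5 h 59 min

Overnight: 21:35 → midnight = 2 h 25 min; midnight → 04:04 = 4 h 4 min; span 6 h 29 min; less 30 min break → 5 h 59 min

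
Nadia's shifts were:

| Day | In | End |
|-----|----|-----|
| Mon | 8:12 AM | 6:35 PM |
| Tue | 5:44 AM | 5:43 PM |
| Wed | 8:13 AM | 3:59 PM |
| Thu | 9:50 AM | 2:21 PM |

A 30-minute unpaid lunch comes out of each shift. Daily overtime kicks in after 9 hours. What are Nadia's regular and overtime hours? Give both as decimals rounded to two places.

Mon: 8:12 AM–6:35 PM = 10 h 23 min; less 30 min break → 9 h 53 min
Tue: 5:44 AM–5:43 PM = 11 h 59 min; less 30 min break → 11 h 29 min
Wed: 8:13 AM–3:59 PM = 7 h 46 min; less 30 min break → 7 h 16 min
Thu: 9:50 AM–2:21 PM = 4 h 31 min; less 30 min break → 4 h 1 min
Mon reg 9 h 0 min / OT 0 h 53 min; Tue reg 9 h 0 min / OT 2 h 29 min; Wed reg 7 h 16 min / OT 0 h 0 min; Thu reg 4 h 1 min / OT 0 h 0 min.
Totals: regular 29 h 17 min, overtime 3 h 22 min.

Regular 29.28 hours, overtime 3.37 hours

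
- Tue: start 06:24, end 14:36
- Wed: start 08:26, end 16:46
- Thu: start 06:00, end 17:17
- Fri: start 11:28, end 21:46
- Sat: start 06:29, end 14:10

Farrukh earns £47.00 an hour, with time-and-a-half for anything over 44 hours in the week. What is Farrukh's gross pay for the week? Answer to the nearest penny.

Tue: 06:24–14:36 = 8 h 12 min
Wed: 08:26–16:46 = 8 h 20 min
Thu: 06:00–17:17 = 11 h 17 min
Fri: 11:28–21:46 = 10 h 18 min
Sat: 06:29–14:10 = 7 h 41 min
Total worked: 45 h 48 min = 2748 min.
Regular 44 h 0 min = 2640 min at £47.00/h; overtime 1 h 48 min = 108 min at £70.50/h.
Pay = (2640 × £47.00 + 108 × £70.50) ÷ 60 = £2194.90.

£2194.90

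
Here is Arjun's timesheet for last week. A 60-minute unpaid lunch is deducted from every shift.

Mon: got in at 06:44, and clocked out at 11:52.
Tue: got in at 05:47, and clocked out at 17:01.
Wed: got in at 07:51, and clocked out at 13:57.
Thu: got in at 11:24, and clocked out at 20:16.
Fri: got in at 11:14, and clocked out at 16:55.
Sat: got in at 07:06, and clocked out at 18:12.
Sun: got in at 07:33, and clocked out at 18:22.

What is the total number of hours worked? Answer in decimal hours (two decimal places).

Mon: 06:44–11:52 = 5 h 8 min; less 60 min break → 4 h 8 min
Tue: 05:47–17:01 = 11 h 14 min; less 60 min break → 10 h 14 min
Wed: 07:51–13:57 = 6 h 6 min; less 60 min break → 5 h 6 min
Thu: 11:24–20:16 = 8 h 52 min; less 60 min break → 7 h 52 min
Fri: 11:14–16:55 = 5 h 41 min; less 60 min break → 4 h 41 min
Sat: 07:06–18:12 = 11 h 6 min; less 60 min break → 10 h 6 min
Sun: 07:33–18:22 = 10 h 49 min; less 60 min break → 9 h 49 min
Total: 4 h 8 min + 10 h 14 min + 5 h 6 min + 7 h 52 min + 4 h 41 min + 10 h 6 min + 9 h 49 min = 51 h 56 min.

51.93 hours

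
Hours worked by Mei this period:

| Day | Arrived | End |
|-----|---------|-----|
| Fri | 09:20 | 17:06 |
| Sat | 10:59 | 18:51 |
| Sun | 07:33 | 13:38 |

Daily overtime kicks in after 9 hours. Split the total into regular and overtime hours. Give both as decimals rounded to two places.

Fri: 09:20–17:06 = 7 h 46 min
Sat: 10:59–18:51 = 7 h 52 min
Sun: 07:33–13:38 = 6 h 5 min
Fri reg 7 h 46 min / OT 0 h 0 min; Sat reg 7 h 52 min / OT 0 h 0 min; Sun reg 6 h 5 min / OT 0 h 0 min.
Totals: regular 21 h 43 min, overtime 0 h 0 min.

Regular 21.72 hours, overtime 0.00 hours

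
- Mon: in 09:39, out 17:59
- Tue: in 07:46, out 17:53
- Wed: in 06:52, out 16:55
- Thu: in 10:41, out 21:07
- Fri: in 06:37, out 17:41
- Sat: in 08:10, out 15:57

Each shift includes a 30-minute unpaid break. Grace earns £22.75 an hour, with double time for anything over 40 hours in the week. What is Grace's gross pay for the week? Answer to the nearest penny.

Mon: 09:39–17:59 = 8 h 20 min; less 30 min break → 7 h 50 min
Tue: 07:46–17:53 = 10 h 7 min; less 30 min break → 9 h 37 min
Wed: 06:52–16:55 = 10 h 3 min; less 30 min break → 9 h 33 min
Thu: 10:41–21:07 = 10 h 26 min; less 30 min break → 9 h 56 min
Fri: 06:37–17:41 = 11 h 4 min; less 30 min break → 10 h 34 min
Sat: 08:10–15:57 = 7 h 47 min; less 30 min break → 7 h 17 min
Total worked: 54 h 47 min = 3287 min.
Regular 40 h 0 min = 2400 min at £22.75/h; overtime 14 h 47 min = 887 min at £45.50/h.
Pay = (2400 × £22.75 + 887 × £45.50) ÷ 60 = £1582.64.

£1582.64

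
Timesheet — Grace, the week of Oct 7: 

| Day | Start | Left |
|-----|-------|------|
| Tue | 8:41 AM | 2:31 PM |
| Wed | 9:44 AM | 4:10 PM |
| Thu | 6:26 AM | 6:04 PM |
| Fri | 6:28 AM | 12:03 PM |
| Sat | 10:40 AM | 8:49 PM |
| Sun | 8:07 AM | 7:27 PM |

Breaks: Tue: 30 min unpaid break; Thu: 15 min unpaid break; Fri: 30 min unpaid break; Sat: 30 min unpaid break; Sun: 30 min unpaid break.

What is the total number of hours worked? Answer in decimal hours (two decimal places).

Tue: 8:41 AM–2:31 PM = 5 h 50 min; less 30 min break → 5 h 20 min
Wed: 9:44 AM–4:10 PM = 6 h 26 min
Thu: 6:26 AM–6:04 PM = 11 h 38 min; less 15 min break → 11 h 23 min
Fri: 6:28 AM–12:03 PM = 5 h 35 min; less 30 min break → 5 h 5 min
Sat: 10:40 AM–8:49 PM = 10 h 9 min; less 30 min break → 9 h 39 min
Sun: 8:07 AM–7:27 PM = 11 h 20 min; less 30 min break → 10 h 50 min
Total: 5 h 20 min + 6 h 26 min + 11 h 23 min + 5 h 5 min + 9 h 39 min + 10 h 50 min = 48 h 43 min.

48.72 hours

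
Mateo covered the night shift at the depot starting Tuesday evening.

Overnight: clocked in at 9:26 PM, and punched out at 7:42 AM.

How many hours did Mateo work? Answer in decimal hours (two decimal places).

10.27 hours

Overnight: 9:26 PM → midnight = 2 h 34 min; midnight → 7:42 AM = 7 h 42 min; span 10 h 16 min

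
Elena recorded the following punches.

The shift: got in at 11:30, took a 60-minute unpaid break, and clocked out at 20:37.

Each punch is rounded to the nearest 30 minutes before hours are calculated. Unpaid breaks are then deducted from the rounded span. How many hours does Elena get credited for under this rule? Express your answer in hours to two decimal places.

The shift: in 11:30→11:30, out 20:37→20:30; 9 h 0 min − 60 min = 8 h 0 min

8.00 hours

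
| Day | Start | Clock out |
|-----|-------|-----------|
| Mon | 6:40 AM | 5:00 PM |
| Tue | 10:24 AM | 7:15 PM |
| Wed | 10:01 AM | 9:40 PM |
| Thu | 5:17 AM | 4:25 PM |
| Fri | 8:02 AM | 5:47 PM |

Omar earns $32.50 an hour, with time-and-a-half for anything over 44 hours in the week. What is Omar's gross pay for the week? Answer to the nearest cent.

Mon: 6:40 AM–5:00 PM = 10 h 20 min
Tue: 10:24 AM–7:15 PM = 8 h 51 min
Wed: 10:01 AM–9:40 PM = 11 h 39 min
Thu: 5:17 AM–4:25 PM = 11 h 8 min
Fri: 8:02 AM–5:47 PM = 9 h 45 min
Total worked: 51 h 43 min = 3103 min.
Regular 44 h 0 min = 2640 min at $32.50/h; overtime 7 h 43 min = 463 min at $48.75/h.
Pay = (2640 × $32.50 + 463 × $48.75) ÷ 60 = $1806.19.

$1806.19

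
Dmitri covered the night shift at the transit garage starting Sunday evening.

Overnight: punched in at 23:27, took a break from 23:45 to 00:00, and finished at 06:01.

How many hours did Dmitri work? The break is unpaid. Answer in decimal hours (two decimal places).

6.32 hours

Overnight: 23:27 → midnight = 0 h 33 min; midnight → 06:01 = 6 h 1 min; span 6 h 34 min; less 15 min break → 6 h 19 min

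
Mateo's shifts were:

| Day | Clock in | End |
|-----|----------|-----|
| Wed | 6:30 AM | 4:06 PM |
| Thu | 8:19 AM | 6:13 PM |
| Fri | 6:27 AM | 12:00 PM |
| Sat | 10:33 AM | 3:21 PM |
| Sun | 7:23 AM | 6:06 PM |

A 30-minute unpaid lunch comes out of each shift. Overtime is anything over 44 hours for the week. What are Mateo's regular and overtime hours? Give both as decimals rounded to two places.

Regular 38.07 hours, overtime 0.00 hours

Wed: 6:30 AM–4:06 PM = 9 h 36 min; less 30 min break → 9 h 6 min
Thu: 8:19 AM–6:13 PM = 9 h 54 min; less 30 min break → 9 h 24 min
Fri: 6:27 AM–12:00 PM = 5 h 33 min; less 30 min break → 5 h 3 min
Sat: 10:33 AM–3:21 PM = 4 h 48 min; less 30 min break → 4 h 18 min
Sun: 7:23 AM–6:06 PM = 10 h 43 min; less 30 min break → 10 h 13 min
Total worked: 38 h 4 min = 38.07 h.
Threshold 44 h → overtime 0 h 0 min, regular 38 h 4 min.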